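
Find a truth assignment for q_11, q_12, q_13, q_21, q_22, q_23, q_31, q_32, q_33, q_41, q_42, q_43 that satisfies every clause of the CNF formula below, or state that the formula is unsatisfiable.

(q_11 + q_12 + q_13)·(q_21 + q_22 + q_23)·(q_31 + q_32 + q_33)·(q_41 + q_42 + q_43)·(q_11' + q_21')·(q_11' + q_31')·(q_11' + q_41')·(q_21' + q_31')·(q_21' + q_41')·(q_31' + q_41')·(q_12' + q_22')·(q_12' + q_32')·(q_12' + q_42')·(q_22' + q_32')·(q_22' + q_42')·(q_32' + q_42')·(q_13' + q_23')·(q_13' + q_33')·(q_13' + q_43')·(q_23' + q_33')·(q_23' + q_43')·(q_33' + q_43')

UNSATISFIABLE

Case q_11 = 0:
Case q_12 = 1:
(q_22') alone gives q_22 = 0.
(q_32') alone gives q_32 = 0.
(q_42') alone gives q_42 = 0.
Case q_21 = 1:
(q_31') alone gives q_31 = 0.
(q_33) alone gives q_33 = 1.
(q_41') alone gives q_41 = 0.
(q_43) alone gives q_43 = 1.
But (q_43') is also a unit clause — contradiction.
So q_21 must be the other value — set q_21 = 0.
(q_23) alone gives q_23 = 1.
(q_13') alone gives q_13 = 0.
(q_33') alone gives q_33 = 0.
(q_31) alone gives q_31 = 1.
(q_41') alone gives q_41 = 0.
(q_43) alone gives q_43 = 1.
But (q_43') is also a unit clause — contradiction.
Neither q_21 = 1 nor q_21 = 0 works.
So q_12 must be the other value — set q_12 = 0.
(q_13) alone gives q_13 = 1.
(q_23') alone gives q_23 = 0.
(q_33') alone gives q_33 = 0.
(q_43') alone gives q_43 = 0.
Case q_21 = 1:
(q_31') alone gives q_31 = 0.
(q_32) alone gives q_32 = 1.
(q_41') alone gives q_41 = 0.
(q_42) alone gives q_42 = 1.
But (q_42') is also a unit clause — contradiction.
So q_21 must be the other value — set q_21 = 0.
(q_22) alone gives q_22 = 1.
(q_32') alone gives q_32 = 0.
(q_31) alone gives q_31 = 1.
(q_41') alone gives q_41 = 0.
(q_42) alone gives q_42 = 1.
But (q_42') is also a unit clause — contradiction.
Neither q_21 = 1 nor q_21 = 0 works.
Neither q_12 = 1 nor q_12 = 0 works.
So q_11 must be the other value — set q_11 = 1.
(q_21') alone gives q_21 = 0.
(q_31') alone gives q_31 = 0.
(q_41') alone gives q_41 = 0.
Case q_22 = 1:
(q_12') alone gives q_12 = 0.
(q_32') alone gives q_32 = 0.
(q_33) alone gives q_33 = 1.
(q_42') alone gives q_42 = 0.
(q_43) alone gives q_43 = 1.
But (q_43') is also a unit clause — contradiction.
So q_22 must be the other value — set q_22 = 0.
(q_23) alone gives q_23 = 1.
(q_13') alone gives q_13 = 0.
(q_33') alone gives q_33 = 0.
(q_32) alone gives q_32 = 1.
(q_12') alone gives q_12 = 0.
(q_42') alone gives q_42 = 0.
(q_43) alone gives q_43 = 1.
But (q_43') is also a unit clause — contradiction.
Neither q_22 = 1 nor q_22 = 0 works.
Neither q_11 = 1 nor q_11 = 0 works.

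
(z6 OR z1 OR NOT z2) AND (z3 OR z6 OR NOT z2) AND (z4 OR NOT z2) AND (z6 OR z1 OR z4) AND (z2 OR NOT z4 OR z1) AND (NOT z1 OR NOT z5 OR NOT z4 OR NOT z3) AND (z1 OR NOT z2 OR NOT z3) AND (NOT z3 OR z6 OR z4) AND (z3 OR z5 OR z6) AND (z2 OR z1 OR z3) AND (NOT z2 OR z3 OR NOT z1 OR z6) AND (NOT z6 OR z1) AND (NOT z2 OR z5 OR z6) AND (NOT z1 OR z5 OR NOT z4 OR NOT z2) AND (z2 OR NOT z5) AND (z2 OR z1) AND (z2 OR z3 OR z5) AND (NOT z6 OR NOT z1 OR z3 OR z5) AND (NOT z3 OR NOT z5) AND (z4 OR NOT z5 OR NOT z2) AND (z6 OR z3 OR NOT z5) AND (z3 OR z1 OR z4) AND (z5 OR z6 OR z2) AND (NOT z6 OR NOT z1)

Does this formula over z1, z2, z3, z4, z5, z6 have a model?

No

Branch on z4: set z4 = true.
Branch on z2: set z2 = true.
Branch on z6: set z6 = true.
(z1) alone gives z1 = true.
That conflicts with the unit clause (NOT z1).
Undo z6 and try z6 = false.
(z1) alone gives z1 = true.
(z3) alone gives z3 = true.
(NOT z5) alone gives z5 = false.
That conflicts with the unit clause (z5).
Both values of z6 lead to a conflict.
Undo z2 and try z2 = false.
(z1) alone gives z1 = true.
(NOT z5) alone gives z5 = false.
(z3) alone gives z3 = true.
(z6) alone gives z6 = true.
That conflicts with the unit clause (NOT z6).
Both values of z2 lead to a conflict.
Undo z4 and try z4 = false.
(NOT z2) alone gives z2 = false.
(NOT z5) alone gives z5 = false.
(z1) alone gives z1 = true.
(z3) alone gives z3 = true.
(z6) alone gives z6 = true.
That conflicts with the unit clause (NOT z6).
Both values of z4 lead to a conflict.
No assignment satisfies every clause.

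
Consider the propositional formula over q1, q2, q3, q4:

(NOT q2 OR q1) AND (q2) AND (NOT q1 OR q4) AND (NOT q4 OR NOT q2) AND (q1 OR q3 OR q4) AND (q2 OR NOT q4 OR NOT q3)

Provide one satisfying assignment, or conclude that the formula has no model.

Unit clause (q2) forces q2 = true.
Unit clause (q1) forces q1 = true.
Unit clause (q4) forces q4 = true.
Now (NOT q4) is unsatisfied and unit — conflict.

UNSATISFIABLE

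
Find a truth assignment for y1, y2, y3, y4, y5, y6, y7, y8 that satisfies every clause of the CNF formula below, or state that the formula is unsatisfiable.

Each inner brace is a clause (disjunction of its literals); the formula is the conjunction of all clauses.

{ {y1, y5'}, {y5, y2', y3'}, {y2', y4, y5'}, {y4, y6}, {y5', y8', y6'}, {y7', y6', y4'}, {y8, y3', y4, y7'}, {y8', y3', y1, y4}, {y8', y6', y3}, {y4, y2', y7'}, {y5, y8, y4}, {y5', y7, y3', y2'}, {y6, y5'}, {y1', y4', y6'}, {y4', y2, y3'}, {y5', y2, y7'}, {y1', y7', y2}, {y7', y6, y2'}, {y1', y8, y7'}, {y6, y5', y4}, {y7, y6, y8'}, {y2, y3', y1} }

Try y1 = 1.
Try y4 = 1.
The clause (y6') is unit, so y6 = 0.
The clause (y5') is unit, so y5 = 0.
Try y2 = 0.
The clause (y3') is unit, so y3 = 0.
The clause (y7') is unit, so y7 = 0.
The clause (y8') is unit, so y8 = 0.
All clauses are satisfied.

y1: 1, y2: 0, y3: 0, y4: 1, y5: 0, y6: 0, y7: 0, y8: 0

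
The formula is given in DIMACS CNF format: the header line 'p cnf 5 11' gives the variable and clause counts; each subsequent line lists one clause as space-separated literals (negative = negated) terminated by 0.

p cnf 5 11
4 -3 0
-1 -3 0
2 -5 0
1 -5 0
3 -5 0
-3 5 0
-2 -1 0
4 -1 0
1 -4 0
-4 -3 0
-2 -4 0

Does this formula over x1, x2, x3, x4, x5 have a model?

Yes

Suppose x4 = True.
From the singleton clause (x1), x1 = True.
From the singleton clause (¬x3), x3 = False.
From the singleton clause (¬x5), x5 = False.
From the singleton clause (¬x2), x2 = False.
Every clause now holds.
A satisfying assignment: x1 ↦ True, x2 ↦ False, x3 ↦ False, x4 ↦ True, x5 ↦ False.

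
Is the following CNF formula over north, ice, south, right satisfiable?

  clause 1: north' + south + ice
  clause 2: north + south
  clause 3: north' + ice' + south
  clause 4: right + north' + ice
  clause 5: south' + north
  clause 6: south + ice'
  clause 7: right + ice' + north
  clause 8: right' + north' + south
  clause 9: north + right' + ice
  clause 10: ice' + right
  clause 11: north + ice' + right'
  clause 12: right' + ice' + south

Satisfiable

Case north = 1:
Case south = 1:
Case right = 1:
Every clause is now satisfied; ice is unconstrained.
A satisfying assignment: north ↦ 1,  ice ↦ 0,  south ↦ 1,  right ↦ 1.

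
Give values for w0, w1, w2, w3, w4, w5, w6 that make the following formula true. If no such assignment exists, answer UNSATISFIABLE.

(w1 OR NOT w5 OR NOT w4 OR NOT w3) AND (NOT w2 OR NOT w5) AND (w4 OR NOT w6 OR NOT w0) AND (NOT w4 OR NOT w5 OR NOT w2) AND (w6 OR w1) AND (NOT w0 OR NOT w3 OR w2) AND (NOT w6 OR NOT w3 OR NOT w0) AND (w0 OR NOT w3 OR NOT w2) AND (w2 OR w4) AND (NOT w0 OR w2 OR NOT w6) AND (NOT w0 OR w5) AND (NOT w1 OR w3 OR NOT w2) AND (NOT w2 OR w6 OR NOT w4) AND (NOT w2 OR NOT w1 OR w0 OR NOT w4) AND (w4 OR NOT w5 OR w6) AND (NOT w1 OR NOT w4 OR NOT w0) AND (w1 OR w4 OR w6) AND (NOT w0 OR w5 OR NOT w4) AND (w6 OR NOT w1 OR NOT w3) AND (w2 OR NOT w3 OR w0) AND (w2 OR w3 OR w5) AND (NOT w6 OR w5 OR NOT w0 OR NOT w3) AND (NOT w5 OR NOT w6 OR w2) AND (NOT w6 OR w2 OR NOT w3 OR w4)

Try w2 = true.
From the singleton clause (NOT w5), w5 = false.
From the singleton clause (NOT w0), w0 = false.
From the singleton clause (NOT w3), w3 = false.
From the singleton clause (NOT w1), w1 = false.
From the singleton clause (w6), w6 = true.
No clause remains; w4 is free.

w0=false,  w1=false,  w2=true,  w3=false,  w4=false,  w5=false,  w6=true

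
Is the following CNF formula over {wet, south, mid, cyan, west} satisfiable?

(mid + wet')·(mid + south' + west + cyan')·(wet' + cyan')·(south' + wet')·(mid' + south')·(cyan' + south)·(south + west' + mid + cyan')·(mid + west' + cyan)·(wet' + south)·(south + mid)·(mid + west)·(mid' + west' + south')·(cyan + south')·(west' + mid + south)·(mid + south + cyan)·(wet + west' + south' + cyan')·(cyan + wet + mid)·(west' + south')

Yes, satisfiable

Case mid = 1:
The clause (south') is unit, so south = 0.
The clause (cyan') is unit, so cyan = 0.
The clause (wet') is unit, so wet = 0.
All clauses hold; west can take either value.
A satisfying assignment: wet=0,  south=0,  mid=1,  cyan=0,  west=0.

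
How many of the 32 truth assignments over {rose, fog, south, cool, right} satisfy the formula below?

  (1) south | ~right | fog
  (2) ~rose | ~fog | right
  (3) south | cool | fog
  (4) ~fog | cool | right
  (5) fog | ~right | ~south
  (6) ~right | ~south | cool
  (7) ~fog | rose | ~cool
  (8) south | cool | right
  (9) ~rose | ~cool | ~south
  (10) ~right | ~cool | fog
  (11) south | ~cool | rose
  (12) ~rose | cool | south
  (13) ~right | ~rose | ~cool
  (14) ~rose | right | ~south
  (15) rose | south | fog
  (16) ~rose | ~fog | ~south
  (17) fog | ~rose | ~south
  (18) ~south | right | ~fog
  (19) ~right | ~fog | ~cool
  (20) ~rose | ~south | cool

4

There are 2^5 = 32 truth assignments over (rose, fog, south, cool, right).
Split on rose. With rose = 1, the clauses containing rose are satisfied and ~rose drops from the rest; 1 of the 2^4 = 16 assignments to the other variables satisfy what remains.
With rose = 0, by the same count on the reduced clause set, 3 assignments work.
Total: 1 + 3 = 4.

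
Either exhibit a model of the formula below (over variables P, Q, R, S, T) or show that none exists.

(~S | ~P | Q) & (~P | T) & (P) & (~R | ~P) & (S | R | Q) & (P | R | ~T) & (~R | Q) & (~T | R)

UNSATISFIABLE

From the singleton clause (P), P = 1.
From the singleton clause (T), T = 1.
From the singleton clause (~R), R = 0.
Now (R) is unsatisfied and unit — conflict.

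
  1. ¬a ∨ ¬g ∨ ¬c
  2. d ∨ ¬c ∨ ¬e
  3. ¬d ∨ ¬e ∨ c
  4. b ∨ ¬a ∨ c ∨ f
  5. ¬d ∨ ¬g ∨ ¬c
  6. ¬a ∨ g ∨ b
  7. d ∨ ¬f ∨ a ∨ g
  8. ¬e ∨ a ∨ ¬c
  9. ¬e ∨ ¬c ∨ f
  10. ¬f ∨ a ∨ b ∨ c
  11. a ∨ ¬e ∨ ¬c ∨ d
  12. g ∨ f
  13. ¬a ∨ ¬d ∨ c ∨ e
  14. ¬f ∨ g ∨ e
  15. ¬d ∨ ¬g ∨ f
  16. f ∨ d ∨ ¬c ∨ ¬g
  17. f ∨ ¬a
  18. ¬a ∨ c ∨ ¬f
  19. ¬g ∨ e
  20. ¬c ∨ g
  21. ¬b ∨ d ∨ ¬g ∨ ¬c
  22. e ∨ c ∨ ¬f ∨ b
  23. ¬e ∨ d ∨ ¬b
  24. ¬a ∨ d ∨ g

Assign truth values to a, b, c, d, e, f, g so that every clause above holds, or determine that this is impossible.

Try g = True.
Unit clause (e) forces e = True.
Try a = False.
Unit clause (¬c) forces c = False.
Unit clause (¬d) forces d = False.
Unit clause (¬b) forces b = False.
Unit clause (¬f) forces f = False.
This assignment satisfies each clause.

a=False; b=False; c=False; d=False; e=True; f=False; g=True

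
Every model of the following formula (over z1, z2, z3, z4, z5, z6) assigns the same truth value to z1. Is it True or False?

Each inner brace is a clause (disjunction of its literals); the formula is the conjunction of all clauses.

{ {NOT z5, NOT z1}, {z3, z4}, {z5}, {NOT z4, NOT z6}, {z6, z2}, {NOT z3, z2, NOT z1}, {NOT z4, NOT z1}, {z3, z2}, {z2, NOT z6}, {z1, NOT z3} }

Suppose z1 = true.
Unit clause (NOT z5) forces z5 = false.
Now (z5) is unsatisfied and unit — conflict.
So every satisfying assignment has z1 = False.

False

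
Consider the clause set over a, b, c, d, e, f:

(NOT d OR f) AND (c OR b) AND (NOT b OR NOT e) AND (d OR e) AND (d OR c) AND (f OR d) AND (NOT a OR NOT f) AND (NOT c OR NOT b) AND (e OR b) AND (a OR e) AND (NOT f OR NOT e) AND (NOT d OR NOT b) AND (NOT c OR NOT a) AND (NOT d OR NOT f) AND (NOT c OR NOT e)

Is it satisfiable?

No, unsatisfiable

Branch on d: set d = false.
The clause (e) is unit, so e = true.
The clause (NOT b) is unit, so b = false.
The clause (c) is unit, so c = true.
Now (NOT c) is unsatisfied and unit — conflict.
So d must be the other value — set d = true.
The clause (f) is unit, so f = true.
Now (NOT f) is unsatisfied and unit — conflict.
Either choice for d ends in contradiction.
No assignment satisfies every clause.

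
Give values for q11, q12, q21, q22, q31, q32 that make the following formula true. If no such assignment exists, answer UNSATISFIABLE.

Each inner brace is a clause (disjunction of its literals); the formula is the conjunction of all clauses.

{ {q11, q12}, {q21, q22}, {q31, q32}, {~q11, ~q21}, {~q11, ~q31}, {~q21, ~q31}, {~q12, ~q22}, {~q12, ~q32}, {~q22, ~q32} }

Branch on q11: set q11 = 1.
The clause (~q21) is unit, so q21 = 0.
The clause (q22) is unit, so q22 = 1.
The clause (~q31) is unit, so q31 = 0.
The clause (q32) is unit, so q32 = 1.
But (~q32) is also a unit clause — contradiction.
That branch fails; take q11 = 0 instead.
The clause (q12) is unit, so q12 = 1.
The clause (~q22) is unit, so q22 = 0.
The clause (q21) is unit, so q21 = 1.
The clause (~q31) is unit, so q31 = 0.
The clause (q32) is unit, so q32 = 1.
But (~q32) is also a unit clause — contradiction.
Either choice for q11 ends in contradiction.

UNSATISFIABLE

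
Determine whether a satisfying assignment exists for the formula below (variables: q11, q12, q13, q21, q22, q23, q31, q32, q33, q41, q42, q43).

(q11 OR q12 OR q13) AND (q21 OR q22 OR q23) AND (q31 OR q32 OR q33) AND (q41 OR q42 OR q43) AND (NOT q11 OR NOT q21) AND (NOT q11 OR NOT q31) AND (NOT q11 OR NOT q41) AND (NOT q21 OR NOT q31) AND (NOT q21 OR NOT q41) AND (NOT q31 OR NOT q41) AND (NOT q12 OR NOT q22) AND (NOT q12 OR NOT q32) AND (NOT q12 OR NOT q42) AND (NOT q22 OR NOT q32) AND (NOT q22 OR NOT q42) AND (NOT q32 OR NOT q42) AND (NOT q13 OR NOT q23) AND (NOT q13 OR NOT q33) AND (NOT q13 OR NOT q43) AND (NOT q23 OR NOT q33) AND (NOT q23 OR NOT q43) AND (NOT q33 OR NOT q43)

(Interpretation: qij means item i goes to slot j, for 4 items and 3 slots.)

Try q11 = false.
Try q12 = true.
(NOT q22) alone gives q22 = false.
(NOT q32) alone gives q32 = false.
(NOT q42) alone gives q42 = false.
Try q21 = true.
(NOT q31) alone gives q31 = false.
(q33) alone gives q33 = true.
(NOT q41) alone gives q41 = false.
(q43) alone gives q43 = true.
That conflicts with the unit clause (NOT q43).
Undo q21 and try q21 = false.
(q23) alone gives q23 = true.
(NOT q13) alone gives q13 = false.
(NOT q33) alone gives q33 = false.
(q31) alone gives q31 = true.
(NOT q41) alone gives q41 = false.
(q43) alone gives q43 = true.
That conflicts with the unit clause (NOT q43).
Either choice for q21 ends in contradiction.
Undo q12 and try q12 = false.
(q13) alone gives q13 = true.
(NOT q23) alone gives q23 = false.
(NOT q33) alone gives q33 = false.
(NOT q43) alone gives q43 = false.
Try q21 = true.
(NOT q31) alone gives q31 = false.
(q32) alone gives q32 = true.
(NOT q41) alone gives q41 = false.
(q42) alone gives q42 = true.
That conflicts with the unit clause (NOT q42).
Undo q21 and try q21 = false.
(q22) alone gives q22 = true.
(NOT q32) alone gives q32 = false.
(q31) alone gives q31 = true.
(NOT q41) alone gives q41 = false.
(q42) alone gives q42 = true.
That conflicts with the unit clause (NOT q42).
Either choice for q21 ends in contradiction.
Either choice for q12 ends in contradiction.
Undo q11 and try q11 = true.
(NOT q21) alone gives q21 = false.
(NOT q31) alone gives q31 = false.
(NOT q41) alone gives q41 = false.
Try q22 = true.
(NOT q12) alone gives q12 = false.
(NOT q32) alone gives q32 = false.
(q33) alone gives q33 = true.
(NOT q42) alone gives q42 = false.
(q43) alone gives q43 = true.
That conflicts with the unit clause (NOT q43).
Undo q22 and try q22 = false.
(q23) alone gives q23 = true.
(NOT q13) alone gives q13 = false.
(NOT q33) alone gives q33 = false.
(q32) alone gives q32 = true.
(NOT q12) alone gives q12 = false.
(NOT q42) alone gives q42 = false.
(q43) alone gives q43 = true.
That conflicts with the unit clause (NOT q43).
Either choice for q22 ends in contradiction.
Either choice for q11 ends in contradiction.
No assignment satisfies every clause.

No, unsatisfiable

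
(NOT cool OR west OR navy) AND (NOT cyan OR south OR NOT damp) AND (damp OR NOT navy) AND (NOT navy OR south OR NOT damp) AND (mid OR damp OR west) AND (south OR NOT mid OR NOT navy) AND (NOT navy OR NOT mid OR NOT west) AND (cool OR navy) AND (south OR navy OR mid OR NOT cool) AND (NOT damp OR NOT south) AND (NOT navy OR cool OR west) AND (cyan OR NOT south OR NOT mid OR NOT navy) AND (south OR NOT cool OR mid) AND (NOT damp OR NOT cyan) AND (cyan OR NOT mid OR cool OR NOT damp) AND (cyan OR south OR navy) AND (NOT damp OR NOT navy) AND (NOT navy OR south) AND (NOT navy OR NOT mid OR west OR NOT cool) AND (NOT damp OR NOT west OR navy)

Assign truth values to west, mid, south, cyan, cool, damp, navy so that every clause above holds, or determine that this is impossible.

Case damp = false:
From the singleton clause (NOT navy), navy = false.
From the singleton clause (cool), cool = true.
From the singleton clause (west), west = true.
Case south = true:
Every clause is now satisfied; mid, cyan are unconstrained.

west=true,  mid=true,  south=true,  cyan=true,  cool=true,  damp=false,  navy=false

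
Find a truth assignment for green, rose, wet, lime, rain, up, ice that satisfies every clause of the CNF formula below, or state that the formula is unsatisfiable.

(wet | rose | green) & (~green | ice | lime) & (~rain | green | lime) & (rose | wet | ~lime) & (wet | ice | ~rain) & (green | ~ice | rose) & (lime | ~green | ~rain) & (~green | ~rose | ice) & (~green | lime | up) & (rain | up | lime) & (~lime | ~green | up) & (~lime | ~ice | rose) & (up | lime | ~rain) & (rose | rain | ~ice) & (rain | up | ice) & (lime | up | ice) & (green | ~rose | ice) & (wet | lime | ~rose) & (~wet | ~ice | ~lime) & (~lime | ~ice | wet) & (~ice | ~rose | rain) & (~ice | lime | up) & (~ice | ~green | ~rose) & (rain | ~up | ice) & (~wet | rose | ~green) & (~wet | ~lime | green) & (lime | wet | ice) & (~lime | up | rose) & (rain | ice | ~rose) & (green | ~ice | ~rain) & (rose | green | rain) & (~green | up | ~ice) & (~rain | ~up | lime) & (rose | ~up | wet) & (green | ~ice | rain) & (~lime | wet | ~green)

UNSATISFIABLE

Case wet = 1:
Case ice = 0:
Case green = 0:
(~rose) alone gives rose = 0.
(~lime) alone gives lime = 0.
(~rain) alone gives rain = 0.
But (rain) is also a unit clause — contradiction.
Undo green and try green = 1.
(lime) alone gives lime = 1.
(~rose) alone gives rose = 0.
But (rose) is also a unit clause — contradiction.
Both values of green lead to a conflict.
Undo ice and try ice = 1.
(~lime) alone gives lime = 0.
(up) alone gives up = 1.
(~rain) alone gives rain = 0.
(rose) alone gives rose = 1.
But (~rose) is also a unit clause — contradiction.
Both values of ice lead to a conflict.
Undo wet and try wet = 0.
Case rose = 1:
(lime) alone gives lime = 1.
(~ice) alone gives ice = 0.
(~rain) alone gives rain = 0.
But (rain) is also a unit clause — contradiction.
Undo rose and try rose = 0.
(green) alone gives green = 1.
(~lime) alone gives lime = 0.
(ice) alone gives ice = 1.
(~rain) alone gives rain = 0.
But (rain) is also a unit clause — contradiction.
Both values of rose lead to a conflict.
Both values of wet lead to a conflict.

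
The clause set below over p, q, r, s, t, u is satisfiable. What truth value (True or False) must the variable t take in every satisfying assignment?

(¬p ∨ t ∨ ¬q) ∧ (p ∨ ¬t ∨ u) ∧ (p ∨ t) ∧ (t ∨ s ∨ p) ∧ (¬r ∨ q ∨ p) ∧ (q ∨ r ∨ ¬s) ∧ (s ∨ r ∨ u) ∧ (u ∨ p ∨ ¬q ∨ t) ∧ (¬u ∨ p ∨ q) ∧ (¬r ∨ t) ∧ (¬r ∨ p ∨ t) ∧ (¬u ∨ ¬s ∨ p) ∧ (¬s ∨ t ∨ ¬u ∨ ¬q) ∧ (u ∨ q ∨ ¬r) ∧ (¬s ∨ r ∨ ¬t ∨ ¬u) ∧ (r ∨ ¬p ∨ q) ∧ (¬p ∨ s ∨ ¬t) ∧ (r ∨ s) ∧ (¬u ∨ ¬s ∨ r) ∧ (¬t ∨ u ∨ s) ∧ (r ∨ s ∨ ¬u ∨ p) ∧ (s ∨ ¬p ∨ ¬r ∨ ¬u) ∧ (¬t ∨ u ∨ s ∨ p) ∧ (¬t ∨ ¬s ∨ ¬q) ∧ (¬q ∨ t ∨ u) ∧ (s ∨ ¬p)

Suppose t = False.
From the singleton clause (p), p = True.
From the singleton clause (¬q), q = False.
From the singleton clause (¬r), r = False.
Now (r) is unsatisfied and unit — conflict.
So every satisfying assignment has t = True.

True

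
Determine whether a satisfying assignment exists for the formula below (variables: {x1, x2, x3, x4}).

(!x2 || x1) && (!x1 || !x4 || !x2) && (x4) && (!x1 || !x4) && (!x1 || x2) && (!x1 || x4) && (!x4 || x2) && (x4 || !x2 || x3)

Unit clause (x4) forces x4 = true.
Unit clause (!x1) forces x1 = false.
Unit clause (!x2) forces x2 = false.
But (x2) is also a unit clause — contradiction.
No assignment satisfies every clause.

No, unsatisfiable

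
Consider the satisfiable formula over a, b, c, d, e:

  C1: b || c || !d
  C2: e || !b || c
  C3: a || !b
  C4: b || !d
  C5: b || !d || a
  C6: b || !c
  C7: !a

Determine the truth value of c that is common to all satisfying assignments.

False

Suppose c = true.
Unit clause (b) forces b = true.
Unit clause (a) forces a = true.
But (!a) is also a unit clause — contradiction.
So every satisfying assignment has c = False.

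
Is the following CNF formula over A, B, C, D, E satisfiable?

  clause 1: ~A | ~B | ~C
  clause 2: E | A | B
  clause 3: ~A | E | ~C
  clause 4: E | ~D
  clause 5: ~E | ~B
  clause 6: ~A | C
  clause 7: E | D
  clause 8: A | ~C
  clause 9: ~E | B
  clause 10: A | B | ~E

Suppose E = 1.
The clause (~B) is unit, so B = 0.
That conflicts with the unit clause (B).
Backtrack on E: now try E = 0.
The clause (~D) is unit, so D = 0.
That conflicts with the unit clause (D).
Both values of E lead to a conflict.
No assignment satisfies every clause.

Unsatisfiable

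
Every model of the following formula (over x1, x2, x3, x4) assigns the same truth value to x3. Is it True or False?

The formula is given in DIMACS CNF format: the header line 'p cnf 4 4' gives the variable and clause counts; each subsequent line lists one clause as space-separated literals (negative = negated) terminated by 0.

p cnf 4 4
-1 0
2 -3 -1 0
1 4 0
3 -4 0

True

Suppose x3 = False.
(¬x1) alone gives x1 = False.
(x4) alone gives x4 = True.
That conflicts with the unit clause (¬x4).
So every satisfying assignment has x3 = True.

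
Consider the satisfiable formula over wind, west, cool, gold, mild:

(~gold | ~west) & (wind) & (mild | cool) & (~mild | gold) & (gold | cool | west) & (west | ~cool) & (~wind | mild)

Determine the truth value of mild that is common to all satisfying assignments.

True

Suppose mild = 0.
From the singleton clause (wind), wind = 1.
Now (~wind) is unsatisfied and unit — conflict.
So every satisfying assignment has mild = True.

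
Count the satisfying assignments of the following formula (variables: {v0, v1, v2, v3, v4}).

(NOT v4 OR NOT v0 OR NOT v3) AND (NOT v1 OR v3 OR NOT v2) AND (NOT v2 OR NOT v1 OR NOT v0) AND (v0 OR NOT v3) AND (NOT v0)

There are 2^5 = 32 truth assignments over (v0, v1, v2, v3, v4).
Split on v2. With v2 = true, the clauses containing v2 are satisfied and NOT v2 drops from the rest; 2 of the 2^4 = 16 assignments to the other variables satisfy what remains.
With v2 = false, by the same count on the reduced clause set, 4 assignments work.
(One model: v0=F, v1=F, v2=F, v3=F, v4=F.)
Total: 2 + 4 = 6.

6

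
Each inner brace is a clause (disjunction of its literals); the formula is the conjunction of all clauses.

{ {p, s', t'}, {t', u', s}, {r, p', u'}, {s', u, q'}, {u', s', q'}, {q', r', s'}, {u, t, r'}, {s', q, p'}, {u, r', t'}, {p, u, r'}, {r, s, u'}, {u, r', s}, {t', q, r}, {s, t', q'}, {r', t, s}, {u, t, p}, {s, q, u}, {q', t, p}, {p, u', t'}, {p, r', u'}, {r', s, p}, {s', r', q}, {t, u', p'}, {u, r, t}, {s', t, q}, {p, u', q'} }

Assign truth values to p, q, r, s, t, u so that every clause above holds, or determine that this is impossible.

Branch on p: set p = 1.
Branch on r: set r = 1.
Branch on q: set q = 0.
The clause (s') is unit, so s = 0.
The clause (u) is unit, so u = 1.
The clause (t') is unit, so t = 0.
Now (t) is unsatisfied and unit — conflict.
Undo q and try q = 1.
The clause (s') is unit, so s = 0.
The clause (u) is unit, so u = 1.
The clause (t') is unit, so t = 0.
Now (t) is unsatisfied and unit — conflict.
Neither q = 1 nor q = 0 works.
Undo r and try r = 0.
The clause (u') is unit, so u = 0.
The clause (t) is unit, so t = 1.
The clause (q) is unit, so q = 1.
The clause (s') is unit, so s = 0.
Now (s) is unsatisfied and unit — conflict.
Neither r = 1 nor r = 0 works.
Undo p and try p = 0.
Branch on s: set s = 0.
The clause (r') is unit, so r = 0.
The clause (u') is unit, so u = 0.
The clause (t) is unit, so t = 1.
The clause (q) is unit, so q = 1.
Now (q') is unsatisfied and unit — conflict.
Undo s and try s = 1.
The clause (t') is unit, so t = 0.
The clause (u) is unit, so u = 1.
The clause (q') is unit, so q = 0.
Now (q) is unsatisfied and unit — conflict.
Neither s = 1 nor s = 0 works.
Neither p = 1 nor p = 0 works.

UNSATISFIABLE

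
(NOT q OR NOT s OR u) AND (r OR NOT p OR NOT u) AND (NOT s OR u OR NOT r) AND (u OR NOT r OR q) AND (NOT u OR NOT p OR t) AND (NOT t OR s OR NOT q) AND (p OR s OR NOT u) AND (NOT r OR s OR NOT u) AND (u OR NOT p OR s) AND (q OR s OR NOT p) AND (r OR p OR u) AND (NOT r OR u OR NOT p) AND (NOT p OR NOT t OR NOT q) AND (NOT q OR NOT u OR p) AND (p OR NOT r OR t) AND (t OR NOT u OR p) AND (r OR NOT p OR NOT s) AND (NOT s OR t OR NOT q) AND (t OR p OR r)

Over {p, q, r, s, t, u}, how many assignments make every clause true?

3

There are 2^6 = 64 truth assignments over (p, q, r, s, t, u).
Split on u. With u = true, the clauses containing u are satisfied and NOT u drops from the rest; 3 of the 2^5 = 32 assignments to the other variables satisfy what remains.
With u = false, by the same count on the reduced clause set, 0 assignments work.
(One model: p=F, q=F, r=F, s=T, t=T, u=T.)
Total: 3 + 0 = 3.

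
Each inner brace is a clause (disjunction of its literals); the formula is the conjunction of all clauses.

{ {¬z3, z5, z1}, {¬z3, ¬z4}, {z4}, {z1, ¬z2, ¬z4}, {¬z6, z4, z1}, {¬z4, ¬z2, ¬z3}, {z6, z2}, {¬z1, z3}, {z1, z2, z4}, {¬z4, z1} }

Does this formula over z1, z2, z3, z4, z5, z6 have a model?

Unsatisfiable

From the singleton clause (z4), z4 = True.
From the singleton clause (¬z3), z3 = False.
From the singleton clause (¬z1), z1 = False.
That conflicts with the unit clause (z1).
No assignment satisfies every clause.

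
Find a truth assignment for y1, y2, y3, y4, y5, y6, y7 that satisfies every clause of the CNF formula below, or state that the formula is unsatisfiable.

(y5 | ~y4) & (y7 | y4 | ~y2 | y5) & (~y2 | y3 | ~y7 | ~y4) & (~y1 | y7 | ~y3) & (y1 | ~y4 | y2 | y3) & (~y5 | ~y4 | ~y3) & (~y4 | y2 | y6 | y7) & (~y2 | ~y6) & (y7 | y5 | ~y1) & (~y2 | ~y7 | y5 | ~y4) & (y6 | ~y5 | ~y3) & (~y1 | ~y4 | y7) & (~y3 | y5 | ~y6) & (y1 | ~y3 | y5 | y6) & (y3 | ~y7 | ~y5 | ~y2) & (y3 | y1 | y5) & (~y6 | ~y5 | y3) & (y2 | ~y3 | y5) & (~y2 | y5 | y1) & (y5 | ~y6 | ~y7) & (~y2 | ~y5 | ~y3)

Branch on y5: set y5 = 1.
Branch on y4: set y4 = 0.
Branch on y2: set y2 = 1.
(~y6) alone gives y6 = 0.
(~y3) alone gives y3 = 0.
(~y7) alone gives y7 = 0.
Every clause is now satisfied; y1 is unconstrained.

y1=0, y2=1, y3=0, y4=0, y5=1, y6=0, y7=0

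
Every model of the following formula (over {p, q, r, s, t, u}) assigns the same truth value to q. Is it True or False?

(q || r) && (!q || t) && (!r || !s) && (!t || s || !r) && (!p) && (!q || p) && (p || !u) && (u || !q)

Suppose q = true.
(t) alone gives t = true.
(!p) alone gives p = false.
Now (p) is unsatisfied and unit — conflict.
So every satisfying assignment has q = False.

False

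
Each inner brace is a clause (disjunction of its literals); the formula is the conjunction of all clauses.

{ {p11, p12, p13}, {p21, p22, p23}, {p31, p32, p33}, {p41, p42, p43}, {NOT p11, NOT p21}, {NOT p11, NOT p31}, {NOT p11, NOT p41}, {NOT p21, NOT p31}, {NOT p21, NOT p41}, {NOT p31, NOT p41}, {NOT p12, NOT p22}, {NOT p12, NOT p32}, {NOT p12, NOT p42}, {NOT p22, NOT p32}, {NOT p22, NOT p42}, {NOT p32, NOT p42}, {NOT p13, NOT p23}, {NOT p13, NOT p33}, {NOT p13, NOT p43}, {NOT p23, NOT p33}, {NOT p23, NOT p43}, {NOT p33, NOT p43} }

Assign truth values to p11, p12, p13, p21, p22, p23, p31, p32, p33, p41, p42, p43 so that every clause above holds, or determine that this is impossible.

Try p11 = false.
Try p12 = true.
(NOT p22) alone gives p22 = false.
(NOT p32) alone gives p32 = false.
(NOT p42) alone gives p42 = false.
Try p21 = true.
(NOT p31) alone gives p31 = false.
(p33) alone gives p33 = true.
(NOT p41) alone gives p41 = false.
(p43) alone gives p43 = true.
But (NOT p43) is also a unit clause — contradiction.
That branch fails; take p21 = false instead.
(p23) alone gives p23 = true.
(NOT p13) alone gives p13 = false.
(NOT p33) alone gives p33 = false.
(p31) alone gives p31 = true.
(NOT p41) alone gives p41 = false.
(p43) alone gives p43 = true.
But (NOT p43) is also a unit clause — contradiction.
Neither p21 = true nor p21 = false works.
That branch fails; take p12 = false instead.
(p13) alone gives p13 = true.
(NOT p23) alone gives p23 = false.
(NOT p33) alone gives p33 = false.
(NOT p43) alone gives p43 = false.
Try p21 = true.
(NOT p31) alone gives p31 = false.
(p32) alone gives p32 = true.
(NOT p41) alone gives p41 = false.
(p42) alone gives p42 = true.
But (NOT p42) is also a unit clause — contradiction.
That branch fails; take p21 = false instead.
(p22) alone gives p22 = true.
(NOT p32) alone gives p32 = false.
(p31) alone gives p31 = true.
(NOT p41) alone gives p41 = false.
(p42) alone gives p42 = true.
But (NOT p42) is also a unit clause — contradiction.
Neither p21 = true nor p21 = false works.
Neither p12 = true nor p12 = false works.
That branch fails; take p11 = true instead.
(NOT p21) alone gives p21 = false.
(NOT p31) alone gives p31 = false.
(NOT p41) alone gives p41 = false.
Try p22 = true.
(NOT p12) alone gives p12 = false.
(NOT p32) alone gives p32 = false.
(p33) alone gives p33 = true.
(NOT p42) alone gives p42 = false.
(p43) alone gives p43 = true.
But (NOT p43) is also a unit clause — contradiction.
That branch fails; take p22 = false instead.
(p23) alone gives p23 = true.
(NOT p13) alone gives p13 = false.
(NOT p33) alone gives p33 = false.
(p32) alone gives p32 = true.
(NOT p12) alone gives p12 = false.
(NOT p42) alone gives p42 = false.
(p43) alone gives p43 = true.
But (NOT p43) is also a unit clause — contradiction.
Neither p22 = true nor p22 = false works.
Neither p11 = true nor p11 = false works.

UNSATISFIABLE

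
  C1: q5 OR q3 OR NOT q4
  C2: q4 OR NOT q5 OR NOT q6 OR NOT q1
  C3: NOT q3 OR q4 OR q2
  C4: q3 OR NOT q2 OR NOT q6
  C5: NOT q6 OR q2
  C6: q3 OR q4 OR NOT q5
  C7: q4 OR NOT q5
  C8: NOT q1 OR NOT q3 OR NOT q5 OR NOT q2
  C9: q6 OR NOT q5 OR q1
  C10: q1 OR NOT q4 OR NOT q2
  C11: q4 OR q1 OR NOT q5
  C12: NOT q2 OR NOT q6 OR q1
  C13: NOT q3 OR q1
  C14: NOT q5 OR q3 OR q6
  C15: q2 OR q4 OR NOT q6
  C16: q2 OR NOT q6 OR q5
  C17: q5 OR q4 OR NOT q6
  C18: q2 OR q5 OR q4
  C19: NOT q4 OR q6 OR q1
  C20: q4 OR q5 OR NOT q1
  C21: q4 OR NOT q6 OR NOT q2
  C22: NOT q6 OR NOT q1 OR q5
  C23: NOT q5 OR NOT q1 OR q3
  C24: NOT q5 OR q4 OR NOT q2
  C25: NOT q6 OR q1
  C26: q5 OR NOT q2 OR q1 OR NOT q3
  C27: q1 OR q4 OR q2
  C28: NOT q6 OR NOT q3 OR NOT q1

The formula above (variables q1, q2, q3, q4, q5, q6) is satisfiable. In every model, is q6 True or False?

False

Suppose q6 = true.
From the singleton clause (q2), q2 = true.
From the singleton clause (q3), q3 = true.
From the singleton clause (q1), q1 = true.
Now (NOT q1) is unsatisfied and unit — conflict.
So every satisfying assignment has q6 = False.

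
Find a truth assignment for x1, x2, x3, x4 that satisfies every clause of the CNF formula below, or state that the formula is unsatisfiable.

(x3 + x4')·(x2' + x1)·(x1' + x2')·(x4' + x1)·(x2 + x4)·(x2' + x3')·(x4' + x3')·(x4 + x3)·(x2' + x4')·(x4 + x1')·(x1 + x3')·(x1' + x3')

Try x3 = 1.
Unit clause (x2') forces x2 = 0.
Unit clause (x4) forces x4 = 1.
But (x4') is also a unit clause — contradiction.
So x3 must be the other value — set x3 = 0.
Unit clause (x4') forces x4 = 0.
But (x4) is also a unit clause — contradiction.
Neither x3 = 1 nor x3 = 0 works.

UNSATISFIABLE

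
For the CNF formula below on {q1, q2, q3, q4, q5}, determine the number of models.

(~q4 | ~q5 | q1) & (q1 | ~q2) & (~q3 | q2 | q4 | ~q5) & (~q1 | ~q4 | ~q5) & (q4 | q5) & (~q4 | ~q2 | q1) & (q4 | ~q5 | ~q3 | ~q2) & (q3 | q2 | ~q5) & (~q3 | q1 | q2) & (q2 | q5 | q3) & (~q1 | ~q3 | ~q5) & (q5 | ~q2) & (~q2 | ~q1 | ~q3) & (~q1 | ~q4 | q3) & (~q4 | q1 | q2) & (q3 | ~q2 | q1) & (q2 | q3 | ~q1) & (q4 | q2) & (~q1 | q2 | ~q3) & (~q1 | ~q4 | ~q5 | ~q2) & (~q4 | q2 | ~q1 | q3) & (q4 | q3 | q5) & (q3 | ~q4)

1

There are 2^5 = 32 truth assignments over (q1, q2, q3, q4, q5).
Split on q1. With q1 = 1, the clauses containing q1 are satisfied and ~q1 drops from the rest; 1 of the 2^4 = 16 assignments to the other variables satisfy what remains.
With q1 = 0, by the same count on the reduced clause set, 0 assignments work.
(One model: q1=T, q2=T, q3=F, q4=F, q5=T.)
Total: 1 + 0 = 1.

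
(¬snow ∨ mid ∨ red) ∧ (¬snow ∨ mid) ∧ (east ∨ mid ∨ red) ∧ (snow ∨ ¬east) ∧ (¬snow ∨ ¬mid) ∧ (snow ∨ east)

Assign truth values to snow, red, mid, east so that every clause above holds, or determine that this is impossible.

UNSATISFIABLE

Suppose snow = False.
From the singleton clause (¬east), east = False.
But (east) is also a unit clause — contradiction.
Backtrack on snow: now try snow = True.
From the singleton clause (mid), mid = True.
But (¬mid) is also a unit clause — contradiction.
Neither snow = True nor snow = False works.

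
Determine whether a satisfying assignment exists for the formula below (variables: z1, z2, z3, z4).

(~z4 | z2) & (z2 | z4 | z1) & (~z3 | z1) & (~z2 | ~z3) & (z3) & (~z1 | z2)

No

(z3) alone gives z3 = 1.
(z1) alone gives z1 = 1.
(~z2) alone gives z2 = 0.
That conflicts with the unit clause (z2).
No assignment satisfies every clause.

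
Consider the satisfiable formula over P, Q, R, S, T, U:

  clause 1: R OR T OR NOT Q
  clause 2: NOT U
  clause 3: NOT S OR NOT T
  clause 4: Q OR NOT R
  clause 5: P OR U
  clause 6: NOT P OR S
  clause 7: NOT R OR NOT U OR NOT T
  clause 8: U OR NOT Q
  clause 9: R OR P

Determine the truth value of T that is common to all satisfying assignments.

False

Suppose T = true.
The clause (NOT U) is unit, so U = false.
The clause (NOT S) is unit, so S = false.
The clause (P) is unit, so P = true.
But (NOT P) is also a unit clause — contradiction.
So every satisfying assignment has T = False.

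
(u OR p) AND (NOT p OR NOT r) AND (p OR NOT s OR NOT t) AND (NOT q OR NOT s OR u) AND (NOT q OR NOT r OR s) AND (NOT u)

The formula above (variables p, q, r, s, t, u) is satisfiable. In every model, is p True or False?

Suppose p = false.
(u) alone gives u = true.
That conflicts with the unit clause (NOT u).
So every satisfying assignment has p = True.

True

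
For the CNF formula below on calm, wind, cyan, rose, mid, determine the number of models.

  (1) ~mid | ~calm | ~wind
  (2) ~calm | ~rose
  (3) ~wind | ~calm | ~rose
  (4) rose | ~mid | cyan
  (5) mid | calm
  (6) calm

There are 2^5 = 32 truth assignments over (calm, wind, cyan, rose, mid).
Split on calm. With calm = 1, the clauses containing calm are satisfied and ~calm drops from the rest; 5 of the 2^4 = 16 assignments to the other variables satisfy what remains.
With calm = 0, by the same count on the reduced clause set, 0 assignments work.
(One model: calm=T, wind=F, cyan=F, rose=F, mid=F.)
Total: 5 + 0 = 5.

5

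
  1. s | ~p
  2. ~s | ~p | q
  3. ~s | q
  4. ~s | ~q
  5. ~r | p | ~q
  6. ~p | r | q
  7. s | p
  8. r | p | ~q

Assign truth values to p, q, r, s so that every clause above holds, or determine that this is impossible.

Case s = 1:
(q) alone gives q = 1.
That conflicts with the unit clause (~q).
So s must be the other value — set s = 0.
(~p) alone gives p = 0.
That conflicts with the unit clause (p).
Both values of s lead to a conflict.

UNSATISFIABLE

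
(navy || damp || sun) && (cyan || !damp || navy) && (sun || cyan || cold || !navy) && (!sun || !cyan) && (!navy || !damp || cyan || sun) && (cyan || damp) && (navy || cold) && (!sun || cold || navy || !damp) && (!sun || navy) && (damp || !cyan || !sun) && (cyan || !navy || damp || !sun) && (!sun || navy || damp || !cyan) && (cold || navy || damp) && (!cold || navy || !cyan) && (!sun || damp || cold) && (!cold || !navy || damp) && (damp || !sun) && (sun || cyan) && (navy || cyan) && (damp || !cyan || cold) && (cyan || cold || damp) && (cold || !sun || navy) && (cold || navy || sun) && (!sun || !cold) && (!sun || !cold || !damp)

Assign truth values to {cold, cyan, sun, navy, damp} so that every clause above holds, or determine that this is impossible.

Suppose sun = true.
Unit clause (!cyan) forces cyan = false.
Unit clause (damp) forces damp = true.
Unit clause (navy) forces navy = true.
Unit clause (!cold) forces cold = false.
Every clause now holds.

cold ↦ false, cyan ↦ false, sun ↦ true, navy ↦ true, damp ↦ true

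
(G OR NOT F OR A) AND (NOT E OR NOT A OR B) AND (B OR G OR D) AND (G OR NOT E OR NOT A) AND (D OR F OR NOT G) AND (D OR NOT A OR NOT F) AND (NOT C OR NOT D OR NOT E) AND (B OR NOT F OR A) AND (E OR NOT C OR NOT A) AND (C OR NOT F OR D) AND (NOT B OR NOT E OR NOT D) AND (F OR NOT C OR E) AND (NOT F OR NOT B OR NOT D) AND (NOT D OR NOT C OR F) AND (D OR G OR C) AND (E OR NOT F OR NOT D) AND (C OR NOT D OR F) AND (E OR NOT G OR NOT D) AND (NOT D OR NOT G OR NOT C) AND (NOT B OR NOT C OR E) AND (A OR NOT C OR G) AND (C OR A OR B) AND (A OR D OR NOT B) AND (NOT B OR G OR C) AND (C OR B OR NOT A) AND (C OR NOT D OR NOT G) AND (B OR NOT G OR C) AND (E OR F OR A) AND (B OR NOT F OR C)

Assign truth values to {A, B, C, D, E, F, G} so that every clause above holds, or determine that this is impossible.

UNSATISFIABLE

Case G = true:
Case D = true:
The clause (E) is unit, so E = true.
The clause (NOT C) is unit, so C = false.
But (C) is also a unit clause — contradiction.
So D must be the other value — set D = false.
The clause (F) is unit, so F = true.
The clause (NOT A) is unit, so A = false.
The clause (B) is unit, so B = true.
But (NOT B) is also a unit clause — contradiction.
Both values of D lead to a conflict.
So G must be the other value — set G = false.
Case F = false:
Case B = true:
The clause (C) is unit, so C = true.
The clause (E) is unit, so E = true.
The clause (NOT A) is unit, so A = false.
But (A) is also a unit clause — contradiction.
So B must be the other value — set B = false.
The clause (D) is unit, so D = true.
The clause (NOT C) is unit, so C = false.
But (C) is also a unit clause — contradiction.
Both values of B lead to a conflict.
So F must be the other value — set F = true.
The clause (A) is unit, so A = true.
The clause (NOT E) is unit, so E = false.
The clause (D) is unit, so D = true.
But (NOT D) is also a unit clause — contradiction.
Both values of F lead to a conflict.
Both values of G lead to a conflict.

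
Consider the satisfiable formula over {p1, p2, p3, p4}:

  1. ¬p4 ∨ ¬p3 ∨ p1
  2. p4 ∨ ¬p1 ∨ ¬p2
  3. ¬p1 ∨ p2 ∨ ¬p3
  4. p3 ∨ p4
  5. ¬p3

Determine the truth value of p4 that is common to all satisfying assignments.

Suppose p4 = False.
Unit clause (p3) forces p3 = True.
But (¬p3) is also a unit clause — contradiction.
So every satisfying assignment has p4 = True.

True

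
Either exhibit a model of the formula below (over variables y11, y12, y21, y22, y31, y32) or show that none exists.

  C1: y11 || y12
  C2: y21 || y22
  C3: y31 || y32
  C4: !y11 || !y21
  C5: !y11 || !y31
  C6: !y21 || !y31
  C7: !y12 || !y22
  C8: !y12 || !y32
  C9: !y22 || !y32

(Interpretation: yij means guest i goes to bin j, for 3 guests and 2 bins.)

UNSATISFIABLE

Try y11 = true.
(!y21) alone gives y21 = false.
(y22) alone gives y22 = true.
(!y31) alone gives y31 = false.
(y32) alone gives y32 = true.
That conflicts with the unit clause (!y32).
So y11 must be the other value — set y11 = false.
(y12) alone gives y12 = true.
(!y22) alone gives y22 = false.
(y21) alone gives y21 = true.
(!y31) alone gives y31 = false.
(y32) alone gives y32 = true.
That conflicts with the unit clause (!y32).
Neither y11 = true nor y11 = false works.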